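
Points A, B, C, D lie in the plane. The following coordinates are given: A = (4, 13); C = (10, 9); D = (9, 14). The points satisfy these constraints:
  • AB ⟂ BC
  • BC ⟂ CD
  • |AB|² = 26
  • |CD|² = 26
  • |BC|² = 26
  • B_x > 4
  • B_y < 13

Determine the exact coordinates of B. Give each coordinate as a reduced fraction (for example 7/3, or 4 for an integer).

1. B_x = 5  [[BC ⟂ CD ⇒ 1x-5y+35=0] ∩ [|B−(4, 13)|²=26]]
2. B_y = 8  [[BC ⟂ CD ⇒ 1x-5y+35=0] ∩ [|B−(4, 13)|²=26]]
   so B = (5, 8)

B = (5, 8)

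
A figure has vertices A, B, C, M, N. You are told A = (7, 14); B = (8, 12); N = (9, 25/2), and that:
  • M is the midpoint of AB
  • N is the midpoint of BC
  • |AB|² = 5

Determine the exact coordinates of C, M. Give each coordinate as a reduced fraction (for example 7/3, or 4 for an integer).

C = (10, 13)
M = (15/2, 13)

1. M_x = 15/2  [2·M = A+B = (7, 14)+(8, 12)]
2. M_y = 13  [2·M = A+B = (7, 14)+(8, 12)]
   so M = (15/2, 13)
3. C_x = 10  [C = 2·N−B = 2·(9, 25/2)−(8, 12)]
4. C_y = 13  [C = 2·N−B = 2·(9, 25/2)−(8, 12)]
   so C = (10, 13)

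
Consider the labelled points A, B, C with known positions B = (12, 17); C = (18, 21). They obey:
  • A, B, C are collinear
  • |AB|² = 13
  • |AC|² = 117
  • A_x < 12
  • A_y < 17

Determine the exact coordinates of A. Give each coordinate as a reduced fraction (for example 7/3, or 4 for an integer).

A = (9, 15)

1. A_x = 9  [[A, B, C are collinear ⇒ -4x+6y-54=0] ∩ [|A−(12, 17)|²=13]]
2. A_y = 15  [[A, B, C are collinear ⇒ -4x+6y-54=0] ∩ [|A−(12, 17)|²=13]]
   so A = (9, 15)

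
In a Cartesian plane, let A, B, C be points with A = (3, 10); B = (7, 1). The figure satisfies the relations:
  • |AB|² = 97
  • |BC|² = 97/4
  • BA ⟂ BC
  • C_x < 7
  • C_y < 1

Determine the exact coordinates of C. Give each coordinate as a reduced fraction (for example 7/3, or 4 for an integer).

C = (5/2, -1)

1. C_x = 5/2  [[BA ⟂ BC ⇒ -4x+9y+19=0] ∩ [|C−(7, 1)|²=97/4]]
2. C_y = -1  [[BA ⟂ BC ⇒ -4x+9y+19=0] ∩ [|C−(7, 1)|²=97/4]]
   so C = (5/2, -1)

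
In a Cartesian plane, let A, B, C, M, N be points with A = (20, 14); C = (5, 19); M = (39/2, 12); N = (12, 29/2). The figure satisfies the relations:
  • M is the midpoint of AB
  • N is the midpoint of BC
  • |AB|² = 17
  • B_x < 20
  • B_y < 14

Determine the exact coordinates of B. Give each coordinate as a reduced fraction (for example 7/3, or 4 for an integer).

B = (19, 10)

1. B_x = 19  [B = 2·M−A = 2·(39/2, 12)−(20, 14)]
2. B_y = 10  [B = 2·M−A = 2·(39/2, 12)−(20, 14)]
   so B = (19, 10)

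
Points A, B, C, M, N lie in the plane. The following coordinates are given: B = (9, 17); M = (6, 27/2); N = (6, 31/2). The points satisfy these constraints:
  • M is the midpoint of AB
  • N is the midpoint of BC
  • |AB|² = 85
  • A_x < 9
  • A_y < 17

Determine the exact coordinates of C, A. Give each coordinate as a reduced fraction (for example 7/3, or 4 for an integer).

C = (3, 14)
A = (3, 10)

1. A_x = 3  [A = 2·M−B = 2·(6, 27/2)−(9, 17)]
2. A_y = 10  [A = 2·M−B = 2·(6, 27/2)−(9, 17)]
   so A = (3, 10)
3. C_x = 3  [C = 2·N−B = 2·(6, 31/2)−(9, 17)]
4. C_y = 14  [C = 2·N−B = 2·(6, 31/2)−(9, 17)]
   so C = (3, 14)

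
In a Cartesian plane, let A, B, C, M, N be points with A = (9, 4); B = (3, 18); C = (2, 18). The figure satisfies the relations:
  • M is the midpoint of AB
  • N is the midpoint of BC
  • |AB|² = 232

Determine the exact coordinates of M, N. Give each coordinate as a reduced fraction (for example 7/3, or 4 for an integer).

M = (6, 11)
N = (5/2, 18)

1. M_x = 6  [2·M = A+B = (9, 4)+(3, 18)]
2. M_y = 11  [2·M = A+B = (9, 4)+(3, 18)]
   so M = (6, 11)
3. N_x = 5/2  [2·N = B+C = (3, 18)+(2, 18)]
4. N_y = 18  [2·N = B+C = (3, 18)+(2, 18)]
   so N = (5/2, 18)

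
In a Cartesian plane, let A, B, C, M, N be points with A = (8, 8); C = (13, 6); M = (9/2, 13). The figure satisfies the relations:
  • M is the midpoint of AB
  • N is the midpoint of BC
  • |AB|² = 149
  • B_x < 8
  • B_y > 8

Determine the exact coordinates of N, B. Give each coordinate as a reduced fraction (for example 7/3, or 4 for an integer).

N = (7, 12)
B = (1, 18)

1. B_x = 1  [B = 2·M−A = 2·(9/2, 13)−(8, 8)]
2. B_y = 18  [B = 2·M−A = 2·(9/2, 13)−(8, 8)]
   so B = (1, 18)
3. N_x = 7  [2·N = B+C = (1, 18)+(13, 6)]
4. N_y = 12  [2·N = B+C = (1, 18)+(13, 6)]
   so N = (7, 12)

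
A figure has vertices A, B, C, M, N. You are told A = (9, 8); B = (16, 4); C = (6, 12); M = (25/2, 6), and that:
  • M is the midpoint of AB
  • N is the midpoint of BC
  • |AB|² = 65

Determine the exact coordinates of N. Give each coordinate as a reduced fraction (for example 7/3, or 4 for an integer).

N = (11, 8)

1. N_x = 11  [2·N = B+C = (16, 4)+(6, 12)]
2. N_y = 8  [2·N = B+C = (16, 4)+(6, 12)]
   so N = (11, 8)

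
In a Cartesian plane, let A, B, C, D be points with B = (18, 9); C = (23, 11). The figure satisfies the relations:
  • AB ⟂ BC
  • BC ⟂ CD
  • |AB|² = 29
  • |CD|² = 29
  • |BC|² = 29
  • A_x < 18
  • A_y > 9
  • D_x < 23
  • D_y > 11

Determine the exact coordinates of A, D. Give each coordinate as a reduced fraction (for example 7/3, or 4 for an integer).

1. A_x = 16  [[AB ⟂ BC ⇒ -5x-2y+108=0] ∩ [|A−(18, 9)|²=29]]
2. A_y = 14  [[AB ⟂ BC ⇒ -5x-2y+108=0] ∩ [|A−(18, 9)|²=29]]
   so A = (16, 14)
3. D_x = 21  [[BC ⟂ CD ⇒ 5x+2y-137=0] ∩ [|D−(23, 11)|²=29]]
4. D_y = 16  [[BC ⟂ CD ⇒ 5x+2y-137=0] ∩ [|D−(23, 11)|²=29]]
   so D = (21, 16)

A = (16, 14)
D = (21, 16)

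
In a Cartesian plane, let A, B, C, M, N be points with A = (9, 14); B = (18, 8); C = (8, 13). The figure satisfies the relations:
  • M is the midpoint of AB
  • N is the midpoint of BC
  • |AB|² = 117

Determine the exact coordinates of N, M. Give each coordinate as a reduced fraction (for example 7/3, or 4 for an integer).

1. M_x = 27/2  [2·M = A+B = (9, 14)+(18, 8)]
2. M_y = 11  [2·M = A+B = (9, 14)+(18, 8)]
   so M = (27/2, 11)
3. N_x = 13  [2·N = B+C = (18, 8)+(8, 13)]
4. N_y = 21/2  [2·N = B+C = (18, 8)+(8, 13)]
   so N = (13, 21/2)

N = (13, 21/2)
M = (27/2, 11)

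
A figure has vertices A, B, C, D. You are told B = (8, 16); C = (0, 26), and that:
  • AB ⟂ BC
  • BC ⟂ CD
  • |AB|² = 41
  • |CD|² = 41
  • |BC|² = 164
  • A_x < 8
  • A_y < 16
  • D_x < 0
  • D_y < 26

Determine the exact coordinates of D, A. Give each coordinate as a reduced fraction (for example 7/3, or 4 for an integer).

D = (-5, 22)
A = (3, 12)

1. D_x = -5  [[BC ⟂ CD ⇒ -8x+10y-260=0] ∩ [|D−(0, 26)|²=41]]
2. D_y = 22  [[BC ⟂ CD ⇒ -8x+10y-260=0] ∩ [|D−(0, 26)|²=41]]
   so D = (-5, 22)
3. A_x = 3  [[AB ⟂ BC ⇒ 8x-10y+96=0] ∩ [|A−(8, 16)|²=41]]
4. A_y = 12  [[AB ⟂ BC ⇒ 8x-10y+96=0] ∩ [|A−(8, 16)|²=41]]
   so A = (3, 12)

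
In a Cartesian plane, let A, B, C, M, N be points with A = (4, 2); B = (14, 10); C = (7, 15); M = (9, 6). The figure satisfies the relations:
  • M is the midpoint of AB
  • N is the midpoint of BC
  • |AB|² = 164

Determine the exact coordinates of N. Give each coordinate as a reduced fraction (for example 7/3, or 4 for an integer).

N = (21/2, 25/2)

1. N_x = 21/2  [2·N = B+C = (14, 10)+(7, 15)]
2. N_y = 25/2  [2·N = B+C = (14, 10)+(7, 15)]
   so N = (21/2, 25/2)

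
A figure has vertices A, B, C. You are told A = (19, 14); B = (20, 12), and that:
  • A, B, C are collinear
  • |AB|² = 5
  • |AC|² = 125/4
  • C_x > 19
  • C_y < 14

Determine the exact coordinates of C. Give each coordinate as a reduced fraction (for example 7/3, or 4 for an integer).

1. C_x = 43/2  [[A, B, C are collinear ⇒ 2x+1y-52=0] ∩ [|C−(19, 14)|²=125/4]]
2. C_y = 9  [[A, B, C are collinear ⇒ 2x+1y-52=0] ∩ [|C−(19, 14)|²=125/4]]
   so C = (43/2, 9)

C = (43/2, 9)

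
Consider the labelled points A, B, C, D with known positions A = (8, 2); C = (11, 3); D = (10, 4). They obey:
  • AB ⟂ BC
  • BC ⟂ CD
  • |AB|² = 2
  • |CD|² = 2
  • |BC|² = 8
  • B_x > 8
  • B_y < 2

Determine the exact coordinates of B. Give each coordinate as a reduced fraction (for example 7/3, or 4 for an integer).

1. B_x = 9  [[BC ⟂ CD ⇒ 1x-1y-8=0] ∩ [|B−(8, 2)|²=2]]
2. B_y = 1  [[BC ⟂ CD ⇒ 1x-1y-8=0] ∩ [|B−(8, 2)|²=2]]
   so B = (9, 1)

B = (9, 1)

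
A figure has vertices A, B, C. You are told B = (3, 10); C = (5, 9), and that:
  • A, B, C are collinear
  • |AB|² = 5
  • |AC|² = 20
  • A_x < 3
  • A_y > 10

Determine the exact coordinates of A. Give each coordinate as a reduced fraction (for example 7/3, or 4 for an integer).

A = (1, 11)

1. A_x = 1  [[A, B, C are collinear ⇒ 1x+2y-23=0] ∩ [|A−(3, 10)|²=5]]
2. A_y = 11  [[A, B, C are collinear ⇒ 1x+2y-23=0] ∩ [|A−(3, 10)|²=5]]
   so A = (1, 11)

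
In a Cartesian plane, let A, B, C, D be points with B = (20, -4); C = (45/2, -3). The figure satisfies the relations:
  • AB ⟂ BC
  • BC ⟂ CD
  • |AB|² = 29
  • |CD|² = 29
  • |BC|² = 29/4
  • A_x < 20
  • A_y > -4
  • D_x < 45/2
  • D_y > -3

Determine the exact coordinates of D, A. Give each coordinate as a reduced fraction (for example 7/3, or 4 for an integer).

D = (41/2, 2)
A = (18, 1)

1. D_x = 41/2  [[BC ⟂ CD ⇒ 5/2x+1y-213/4=0] ∩ [|D−(45/2, -3)|²=29]]
2. D_y = 2  [[BC ⟂ CD ⇒ 5/2x+1y-213/4=0] ∩ [|D−(45/2, -3)|²=29]]
   so D = (41/2, 2)
3. A_x = 18  [[AB ⟂ BC ⇒ -5/2x-1y+46=0] ∩ [|A−(20, -4)|²=29]]
4. A_y = 1  [[AB ⟂ BC ⇒ -5/2x-1y+46=0] ∩ [|A−(20, -4)|²=29]]
   so A = (18, 1)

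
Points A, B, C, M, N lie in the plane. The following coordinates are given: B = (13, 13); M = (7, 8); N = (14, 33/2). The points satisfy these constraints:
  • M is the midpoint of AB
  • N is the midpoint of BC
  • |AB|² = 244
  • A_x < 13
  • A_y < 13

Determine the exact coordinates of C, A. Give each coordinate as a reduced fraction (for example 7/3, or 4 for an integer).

1. A_x = 1  [A = 2·M−B = 2·(7, 8)−(13, 13)]
2. A_y = 3  [A = 2·M−B = 2·(7, 8)−(13, 13)]
   so A = (1, 3)
3. C_x = 15  [C = 2·N−B = 2·(14, 33/2)−(13, 13)]
4. C_y = 20  [C = 2·N−B = 2·(14, 33/2)−(13, 13)]
   so C = (15, 20)

C = (15, 20)
A = (1, 3)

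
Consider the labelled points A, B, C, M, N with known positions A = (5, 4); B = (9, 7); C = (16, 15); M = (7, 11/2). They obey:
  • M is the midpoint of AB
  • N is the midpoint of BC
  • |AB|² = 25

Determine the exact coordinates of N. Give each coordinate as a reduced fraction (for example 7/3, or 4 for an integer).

N = (25/2, 11)

1. N_x = 25/2  [2·N = B+C = (9, 7)+(16, 15)]
2. N_y = 11  [2·N = B+C = (9, 7)+(16, 15)]
   so N = (25/2, 11)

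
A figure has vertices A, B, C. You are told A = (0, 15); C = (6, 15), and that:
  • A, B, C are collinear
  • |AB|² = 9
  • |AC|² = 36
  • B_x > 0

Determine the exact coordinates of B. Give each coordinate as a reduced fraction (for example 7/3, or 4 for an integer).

B = (3, 15)

1. B_x = 3  [[A, B, C are collinear ⇒ -6y+90=0] ∩ [|B−(0, 15)|²=9]]
2. B_y = 15  [[A, B, C are collinear ⇒ -6y+90=0] ∩ [|B−(0, 15)|²=9]]
   so B = (3, 15)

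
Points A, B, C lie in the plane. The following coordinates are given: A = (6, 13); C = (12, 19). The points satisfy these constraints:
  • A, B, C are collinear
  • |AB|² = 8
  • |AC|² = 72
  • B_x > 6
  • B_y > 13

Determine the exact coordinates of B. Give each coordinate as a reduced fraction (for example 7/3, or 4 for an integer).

B = (8, 15)

1. B_x = 8  [[A, B, C are collinear ⇒ 6x-6y+42=0] ∩ [|B−(6, 13)|²=8]]
2. B_y = 15  [[A, B, C are collinear ⇒ 6x-6y+42=0] ∩ [|B−(6, 13)|²=8]]
   so B = (8, 15)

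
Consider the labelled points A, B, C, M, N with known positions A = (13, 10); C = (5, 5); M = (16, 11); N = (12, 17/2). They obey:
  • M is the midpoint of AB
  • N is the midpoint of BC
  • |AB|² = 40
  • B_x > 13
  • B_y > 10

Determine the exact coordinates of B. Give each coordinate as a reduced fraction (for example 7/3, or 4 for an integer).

1. B_x = 19  [B = 2·M−A = 2·(16, 11)−(13, 10)]
2. B_y = 12  [B = 2·M−A = 2·(16, 11)−(13, 10)]
   so B = (19, 12)

B = (19, 12)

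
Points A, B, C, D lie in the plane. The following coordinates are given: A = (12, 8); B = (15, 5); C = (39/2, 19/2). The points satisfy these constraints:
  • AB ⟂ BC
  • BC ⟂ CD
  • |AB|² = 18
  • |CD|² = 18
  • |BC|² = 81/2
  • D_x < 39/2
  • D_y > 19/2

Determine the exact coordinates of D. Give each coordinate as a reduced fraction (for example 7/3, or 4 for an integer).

1. D_x = 33/2  [[BC ⟂ CD ⇒ 9/2x+9/2y-261/2=0] ∩ [|D−(39/2, 19/2)|²=18]]
2. D_y = 25/2  [[BC ⟂ CD ⇒ 9/2x+9/2y-261/2=0] ∩ [|D−(39/2, 19/2)|²=18]]
   so D = (33/2, 25/2)

D = (33/2, 25/2)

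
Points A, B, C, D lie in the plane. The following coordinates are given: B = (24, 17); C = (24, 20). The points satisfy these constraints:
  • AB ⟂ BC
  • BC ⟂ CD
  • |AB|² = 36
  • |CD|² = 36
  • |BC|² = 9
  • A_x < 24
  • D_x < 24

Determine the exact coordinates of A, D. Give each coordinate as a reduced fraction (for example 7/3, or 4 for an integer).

1. A_x = 18  [[AB ⟂ BC ⇒ -3y+51=0] ∩ [|A−(24, 17)|²=36]]
2. A_y = 17  [[AB ⟂ BC ⇒ -3y+51=0] ∩ [|A−(24, 17)|²=36]]
   so A = (18, 17)
3. D_x = 18  [[BC ⟂ CD ⇒ 3y-60=0] ∩ [|D−(24, 20)|²=36]]
4. D_y = 20  [[BC ⟂ CD ⇒ 3y-60=0] ∩ [|D−(24, 20)|²=36]]
   so D = (18, 20)

A = (18, 17)
D = (18, 20)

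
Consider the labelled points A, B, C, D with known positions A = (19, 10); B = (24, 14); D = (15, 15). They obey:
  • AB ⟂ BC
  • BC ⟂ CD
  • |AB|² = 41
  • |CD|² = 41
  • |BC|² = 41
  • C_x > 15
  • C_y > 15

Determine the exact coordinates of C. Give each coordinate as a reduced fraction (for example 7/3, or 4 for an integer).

C = (20, 19)

1. C_x = 20  [[AB ⟂ BC ⇒ 5x+4y-176=0] ∩ [|C−(15, 15)|²=41]]
2. C_y = 19  [[AB ⟂ BC ⇒ 5x+4y-176=0] ∩ [|C−(15, 15)|²=41]]
   so C = (20, 19)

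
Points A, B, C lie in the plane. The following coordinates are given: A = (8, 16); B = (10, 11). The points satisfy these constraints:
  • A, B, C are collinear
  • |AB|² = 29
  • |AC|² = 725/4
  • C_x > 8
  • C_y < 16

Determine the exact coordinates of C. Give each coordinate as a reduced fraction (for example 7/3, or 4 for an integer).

C = (13, 7/2)

1. C_x = 13  [[A, B, C are collinear ⇒ 5x+2y-72=0] ∩ [|C−(8, 16)|²=725/4]]
2. C_y = 7/2  [[A, B, C are collinear ⇒ 5x+2y-72=0] ∩ [|C−(8, 16)|²=725/4]]
   so C = (13, 7/2)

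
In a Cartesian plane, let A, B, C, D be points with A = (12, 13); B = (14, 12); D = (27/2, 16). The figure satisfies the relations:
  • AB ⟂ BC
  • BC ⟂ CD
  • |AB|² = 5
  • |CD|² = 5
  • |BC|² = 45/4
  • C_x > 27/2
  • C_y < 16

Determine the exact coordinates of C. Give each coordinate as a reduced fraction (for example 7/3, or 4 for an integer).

C = (31/2, 15)

1. C_x = 31/2  [[AB ⟂ BC ⇒ 2x-1y-16=0] ∩ [|C−(27/2, 16)|²=5]]
2. C_y = 15  [[AB ⟂ BC ⇒ 2x-1y-16=0] ∩ [|C−(27/2, 16)|²=5]]
   so C = (31/2, 15)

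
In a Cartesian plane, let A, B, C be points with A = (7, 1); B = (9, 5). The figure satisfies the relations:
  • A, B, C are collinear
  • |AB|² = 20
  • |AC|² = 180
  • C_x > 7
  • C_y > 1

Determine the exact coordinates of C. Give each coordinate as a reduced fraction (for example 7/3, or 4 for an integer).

1. C_x = 13  [[A, B, C are collinear ⇒ -4x+2y+26=0] ∩ [|C−(7, 1)|²=180]]
2. C_y = 13  [[A, B, C are collinear ⇒ -4x+2y+26=0] ∩ [|C−(7, 1)|²=180]]
   so C = (13, 13)

C = (13, 13)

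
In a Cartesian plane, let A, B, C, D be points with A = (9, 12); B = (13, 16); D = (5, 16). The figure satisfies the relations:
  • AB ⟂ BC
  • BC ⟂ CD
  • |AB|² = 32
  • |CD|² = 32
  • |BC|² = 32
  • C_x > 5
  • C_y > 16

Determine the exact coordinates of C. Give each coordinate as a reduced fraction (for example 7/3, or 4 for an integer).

C = (9, 20)

1. C_x = 9  [[AB ⟂ BC ⇒ 4x+4y-116=0] ∩ [|C−(5, 16)|²=32]]
2. C_y = 20  [[AB ⟂ BC ⇒ 4x+4y-116=0] ∩ [|C−(5, 16)|²=32]]
   so C = (9, 20)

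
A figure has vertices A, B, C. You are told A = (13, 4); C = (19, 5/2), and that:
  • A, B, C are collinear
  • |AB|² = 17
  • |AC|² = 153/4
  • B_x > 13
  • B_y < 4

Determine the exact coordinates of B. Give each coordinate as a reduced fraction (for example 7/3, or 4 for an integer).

1. B_x = 17  [[A, B, C are collinear ⇒ -3/2x-6y+87/2=0] ∩ [|B−(13, 4)|²=17]]
2. B_y = 3  [[A, B, C are collinear ⇒ -3/2x-6y+87/2=0] ∩ [|B−(13, 4)|²=17]]
   so B = (17, 3)

B = (17, 3)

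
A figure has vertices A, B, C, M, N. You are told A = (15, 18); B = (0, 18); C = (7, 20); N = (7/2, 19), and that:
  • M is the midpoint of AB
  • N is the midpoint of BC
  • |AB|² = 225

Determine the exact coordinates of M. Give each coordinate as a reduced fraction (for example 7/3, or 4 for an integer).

1. M_x = 15/2  [2·M = A+B = (15, 18)+(0, 18)]
2. M_y = 18  [2·M = A+B = (15, 18)+(0, 18)]
   so M = (15/2, 18)

M = (15/2, 18)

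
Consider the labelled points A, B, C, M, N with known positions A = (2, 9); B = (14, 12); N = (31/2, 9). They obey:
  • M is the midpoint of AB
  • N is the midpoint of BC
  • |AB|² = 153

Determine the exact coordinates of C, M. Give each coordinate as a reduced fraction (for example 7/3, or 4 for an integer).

C = (17, 6)
M = (8, 21/2)

1. M_x = 8  [2·M = A+B = (2, 9)+(14, 12)]
2. M_y = 21/2  [2·M = A+B = (2, 9)+(14, 12)]
   so M = (8, 21/2)
3. C_x = 17  [C = 2·N−B = 2·(31/2, 9)−(14, 12)]
4. C_y = 6  [C = 2·N−B = 2·(31/2, 9)−(14, 12)]
   so C = (17, 6)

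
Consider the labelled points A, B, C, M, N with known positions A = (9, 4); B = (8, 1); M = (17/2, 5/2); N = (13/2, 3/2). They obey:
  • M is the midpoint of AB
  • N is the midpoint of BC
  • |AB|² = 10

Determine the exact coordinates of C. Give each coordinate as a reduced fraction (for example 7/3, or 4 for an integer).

C = (5, 2)

1. C_x = 5  [C = 2·N−B = 2·(13/2, 3/2)−(8, 1)]
2. C_y = 2  [C = 2·N−B = 2·(13/2, 3/2)−(8, 1)]
   so C = (5, 2)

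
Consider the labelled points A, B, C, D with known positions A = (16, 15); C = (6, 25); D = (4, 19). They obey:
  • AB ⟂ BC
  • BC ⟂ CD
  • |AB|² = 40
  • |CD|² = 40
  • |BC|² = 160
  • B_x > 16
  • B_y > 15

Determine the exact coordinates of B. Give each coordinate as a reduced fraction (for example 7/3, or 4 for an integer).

B = (18, 21)

1. B_x = 18  [[BC ⟂ CD ⇒ 2x+6y-162=0] ∩ [|B−(16, 15)|²=40]]
2. B_y = 21  [[BC ⟂ CD ⇒ 2x+6y-162=0] ∩ [|B−(16, 15)|²=40]]
   so B = (18, 21)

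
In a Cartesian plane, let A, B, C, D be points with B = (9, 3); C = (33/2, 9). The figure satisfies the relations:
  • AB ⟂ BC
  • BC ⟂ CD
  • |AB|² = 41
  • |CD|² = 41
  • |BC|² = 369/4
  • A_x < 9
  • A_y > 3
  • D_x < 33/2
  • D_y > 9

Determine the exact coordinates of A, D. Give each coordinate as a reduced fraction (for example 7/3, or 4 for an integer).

1. A_x = 5  [[AB ⟂ BC ⇒ -15/2x-6y+171/2=0] ∩ [|A−(9, 3)|²=41]]
2. A_y = 8  [[AB ⟂ BC ⇒ -15/2x-6y+171/2=0] ∩ [|A−(9, 3)|²=41]]
   so A = (5, 8)
3. D_x = 25/2  [[BC ⟂ CD ⇒ 15/2x+6y-711/4=0] ∩ [|D−(33/2, 9)|²=41]]
4. D_y = 14  [[BC ⟂ CD ⇒ 15/2x+6y-711/4=0] ∩ [|D−(33/2, 9)|²=41]]
   so D = (25/2, 14)

A = (5, 8)
D = (25/2, 14)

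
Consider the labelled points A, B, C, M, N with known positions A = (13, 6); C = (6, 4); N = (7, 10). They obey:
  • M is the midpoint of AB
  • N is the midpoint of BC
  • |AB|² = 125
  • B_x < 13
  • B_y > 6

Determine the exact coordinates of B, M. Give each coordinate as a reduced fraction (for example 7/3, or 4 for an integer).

1. B_x = 8  [B = 2·N−C = 2·(7, 10)−(6, 4)]
2. B_y = 16  [B = 2·N−C = 2·(7, 10)−(6, 4)]
   so B = (8, 16)
3. M_x = 21/2  [2·M = A+B = (13, 6)+(8, 16)]
4. M_y = 11  [2·M = A+B = (13, 6)+(8, 16)]
   so M = (21/2, 11)

B = (8, 16)
M = (21/2, 11)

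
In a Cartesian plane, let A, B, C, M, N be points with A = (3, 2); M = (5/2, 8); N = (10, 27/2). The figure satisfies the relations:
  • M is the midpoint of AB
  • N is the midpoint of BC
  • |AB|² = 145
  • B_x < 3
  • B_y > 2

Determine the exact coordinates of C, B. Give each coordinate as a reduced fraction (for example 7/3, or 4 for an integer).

C = (18, 13)
B = (2, 14)

1. B_x = 2  [B = 2·M−A = 2·(5/2, 8)−(3, 2)]
2. B_y = 14  [B = 2·M−A = 2·(5/2, 8)−(3, 2)]
   so B = (2, 14)
3. C_x = 18  [C = 2·N−B = 2·(10, 27/2)−(2, 14)]
4. C_y = 13  [C = 2·N−B = 2·(10, 27/2)−(2, 14)]
   so C = (18, 13)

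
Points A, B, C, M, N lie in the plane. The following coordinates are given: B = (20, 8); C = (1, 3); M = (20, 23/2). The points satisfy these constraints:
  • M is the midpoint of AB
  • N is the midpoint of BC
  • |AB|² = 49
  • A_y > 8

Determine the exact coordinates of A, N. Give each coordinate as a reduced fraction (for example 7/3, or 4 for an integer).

1. A_x = 20  [A = 2·M−B = 2·(20, 23/2)−(20, 8)]
2. A_y = 15  [A = 2·M−B = 2·(20, 23/2)−(20, 8)]
   so A = (20, 15)
3. N_x = 21/2  [2·N = B+C = (20, 8)+(1, 3)]
4. N_y = 11/2  [2·N = B+C = (20, 8)+(1, 3)]
   so N = (21/2, 11/2)

A = (20, 15)
N = (21/2, 11/2)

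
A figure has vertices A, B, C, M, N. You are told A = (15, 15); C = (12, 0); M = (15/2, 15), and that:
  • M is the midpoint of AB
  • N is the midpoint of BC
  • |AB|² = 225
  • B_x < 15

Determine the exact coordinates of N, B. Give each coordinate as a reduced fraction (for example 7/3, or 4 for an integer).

N = (6, 15/2)
B = (0, 15)

1. B_x = 0  [B = 2·M−A = 2·(15/2, 15)−(15, 15)]
2. B_y = 15  [B = 2·M−A = 2·(15/2, 15)−(15, 15)]
   so B = (0, 15)
3. N_x = 6  [2·N = B+C = (0, 15)+(12, 0)]
4. N_y = 15/2  [2·N = B+C = (0, 15)+(12, 0)]
   so N = (6, 15/2)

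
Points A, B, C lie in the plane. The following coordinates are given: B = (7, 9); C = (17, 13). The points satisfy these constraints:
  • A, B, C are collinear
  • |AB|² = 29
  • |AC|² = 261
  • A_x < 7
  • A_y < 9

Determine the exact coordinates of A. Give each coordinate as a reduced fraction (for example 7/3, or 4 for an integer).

1. A_x = 2  [[A, B, C are collinear ⇒ -4x+10y-62=0] ∩ [|A−(7, 9)|²=29]]
2. A_y = 7  [[A, B, C are collinear ⇒ -4x+10y-62=0] ∩ [|A−(7, 9)|²=29]]
   so A = (2, 7)

A = (2, 7)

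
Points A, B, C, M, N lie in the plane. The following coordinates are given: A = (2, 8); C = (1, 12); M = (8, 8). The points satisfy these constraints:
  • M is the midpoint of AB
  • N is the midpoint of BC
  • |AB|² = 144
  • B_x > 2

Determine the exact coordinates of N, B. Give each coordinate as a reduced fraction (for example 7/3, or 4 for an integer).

1. B_x = 14  [B = 2·M−A = 2·(8, 8)−(2, 8)]
2. B_y = 8  [B = 2·M−A = 2·(8, 8)−(2, 8)]
   so B = (14, 8)
3. N_x = 15/2  [2·N = B+C = (14, 8)+(1, 12)]
4. N_y = 10  [2·N = B+C = (14, 8)+(1, 12)]
   so N = (15/2, 10)

N = (15/2, 10)
B = (14, 8)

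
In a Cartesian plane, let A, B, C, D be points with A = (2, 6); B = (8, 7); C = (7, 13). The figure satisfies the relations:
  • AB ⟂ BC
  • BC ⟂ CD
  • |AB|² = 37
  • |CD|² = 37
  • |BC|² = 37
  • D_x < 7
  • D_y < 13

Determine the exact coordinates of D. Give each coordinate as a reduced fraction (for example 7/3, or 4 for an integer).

1. D_x = 1  [[BC ⟂ CD ⇒ -1x+6y-71=0] ∩ [|D−(7, 13)|²=37]]
2. D_y = 12  [[BC ⟂ CD ⇒ -1x+6y-71=0] ∩ [|D−(7, 13)|²=37]]
   so D = (1, 12)

D = (1, 12)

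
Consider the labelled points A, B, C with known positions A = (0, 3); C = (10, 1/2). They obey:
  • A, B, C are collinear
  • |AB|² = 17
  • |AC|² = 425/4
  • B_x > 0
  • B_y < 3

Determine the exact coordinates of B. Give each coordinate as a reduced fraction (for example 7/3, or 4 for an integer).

1. B_x = 4  [[A, B, C are collinear ⇒ -5/2x-10y+30=0] ∩ [|B−(0, 3)|²=17]]
2. B_y = 2  [[A, B, C are collinear ⇒ -5/2x-10y+30=0] ∩ [|B−(0, 3)|²=17]]
   so B = (4, 2)

B = (4, 2)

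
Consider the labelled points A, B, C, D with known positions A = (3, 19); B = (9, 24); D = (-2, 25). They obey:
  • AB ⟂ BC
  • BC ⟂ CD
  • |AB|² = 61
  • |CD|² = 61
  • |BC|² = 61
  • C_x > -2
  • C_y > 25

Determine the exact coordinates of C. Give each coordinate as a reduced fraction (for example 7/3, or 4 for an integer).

1. C_x = 4  [[AB ⟂ BC ⇒ 6x+5y-174=0] ∩ [|C−(-2, 25)|²=61]]
2. C_y = 30  [[AB ⟂ BC ⇒ 6x+5y-174=0] ∩ [|C−(-2, 25)|²=61]]
   so C = (4, 30)

C = (4, 30)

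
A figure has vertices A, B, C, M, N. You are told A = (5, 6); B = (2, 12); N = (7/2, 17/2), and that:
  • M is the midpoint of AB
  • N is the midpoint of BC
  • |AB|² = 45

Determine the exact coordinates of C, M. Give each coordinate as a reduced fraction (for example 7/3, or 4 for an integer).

C = (5, 5)
M = (7/2, 9)

1. M_x = 7/2  [2·M = A+B = (5, 6)+(2, 12)]
2. M_y = 9  [2·M = A+B = (5, 6)+(2, 12)]
   so M = (7/2, 9)
3. C_x = 5  [C = 2·N−B = 2·(7/2, 17/2)−(2, 12)]
4. C_y = 5  [C = 2·N−B = 2·(7/2, 17/2)−(2, 12)]
   so C = (5, 5)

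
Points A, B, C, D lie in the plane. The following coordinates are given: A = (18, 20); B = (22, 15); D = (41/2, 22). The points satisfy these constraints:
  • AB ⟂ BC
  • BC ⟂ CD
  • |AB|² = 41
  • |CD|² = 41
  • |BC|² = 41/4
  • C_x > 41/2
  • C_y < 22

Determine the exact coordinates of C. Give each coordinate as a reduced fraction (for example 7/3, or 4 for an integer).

C = (49/2, 17)

1. C_x = 49/2  [[AB ⟂ BC ⇒ 4x-5y-13=0] ∩ [|C−(41/2, 22)|²=41]]
2. C_y = 17  [[AB ⟂ BC ⇒ 4x-5y-13=0] ∩ [|C−(41/2, 22)|²=41]]
   so C = (49/2, 17)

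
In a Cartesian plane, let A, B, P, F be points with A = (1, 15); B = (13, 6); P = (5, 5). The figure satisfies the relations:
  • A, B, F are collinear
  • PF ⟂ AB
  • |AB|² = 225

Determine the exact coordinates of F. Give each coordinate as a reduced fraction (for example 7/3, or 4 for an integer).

F = (209/25, 237/25)

1. F_x = 209/25  [[A, B, F are collinear ⇒ 9x+12y-189=0] ∩ [PF ⟂ AB ⇒ 12x-9y-15=0]]
2. F_y = 237/25  [[A, B, F are collinear ⇒ 9x+12y-189=0] ∩ [PF ⟂ AB ⇒ 12x-9y-15=0]]
   so F = (209/25, 237/25)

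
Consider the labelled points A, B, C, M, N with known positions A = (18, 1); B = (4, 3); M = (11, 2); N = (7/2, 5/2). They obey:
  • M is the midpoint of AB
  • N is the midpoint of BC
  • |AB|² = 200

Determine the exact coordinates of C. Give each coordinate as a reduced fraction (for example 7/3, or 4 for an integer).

C = (3, 2)

1. C_x = 3  [C = 2·N−B = 2·(7/2, 5/2)−(4, 3)]
2. C_y = 2  [C = 2·N−B = 2·(7/2, 5/2)−(4, 3)]
   so C = (3, 2)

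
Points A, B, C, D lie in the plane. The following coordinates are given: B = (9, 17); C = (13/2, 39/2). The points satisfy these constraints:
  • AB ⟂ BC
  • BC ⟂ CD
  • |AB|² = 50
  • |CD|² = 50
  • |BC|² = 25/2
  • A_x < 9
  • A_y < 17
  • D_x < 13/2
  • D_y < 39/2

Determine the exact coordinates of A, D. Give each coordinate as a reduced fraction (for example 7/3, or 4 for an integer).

A = (4, 12)
D = (3/2, 29/2)

1. A_x = 4  [[AB ⟂ BC ⇒ 5/2x-5/2y+20=0] ∩ [|A−(9, 17)|²=50]]
2. A_y = 12  [[AB ⟂ BC ⇒ 5/2x-5/2y+20=0] ∩ [|A−(9, 17)|²=50]]
   so A = (4, 12)
3. D_x = 3/2  [[BC ⟂ CD ⇒ -5/2x+5/2y-65/2=0] ∩ [|D−(13/2, 39/2)|²=50]]
4. D_y = 29/2  [[BC ⟂ CD ⇒ -5/2x+5/2y-65/2=0] ∩ [|D−(13/2, 39/2)|²=50]]
   so D = (3/2, 29/2)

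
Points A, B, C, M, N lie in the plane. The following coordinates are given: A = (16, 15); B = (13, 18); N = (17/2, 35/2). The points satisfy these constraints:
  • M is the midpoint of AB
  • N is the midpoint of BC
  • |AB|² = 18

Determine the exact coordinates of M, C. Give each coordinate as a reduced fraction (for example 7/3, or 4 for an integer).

M = (29/2, 33/2)
C = (4, 17)

1. M_x = 29/2  [2·M = A+B = (16, 15)+(13, 18)]
2. M_y = 33/2  [2·M = A+B = (16, 15)+(13, 18)]
   so M = (29/2, 33/2)
3. C_x = 4  [C = 2·N−B = 2·(17/2, 35/2)−(13, 18)]
4. C_y = 17  [C = 2·N−B = 2·(17/2, 35/2)−(13, 18)]
   so C = (4, 17)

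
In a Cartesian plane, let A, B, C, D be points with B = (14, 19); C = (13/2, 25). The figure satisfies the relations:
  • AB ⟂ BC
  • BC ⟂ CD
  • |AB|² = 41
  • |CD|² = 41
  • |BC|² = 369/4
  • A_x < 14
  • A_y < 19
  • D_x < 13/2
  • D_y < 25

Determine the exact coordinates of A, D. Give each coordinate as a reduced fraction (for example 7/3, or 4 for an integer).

1. A_x = 10  [[AB ⟂ BC ⇒ 15/2x-6y+9=0] ∩ [|A−(14, 19)|²=41]]
2. A_y = 14  [[AB ⟂ BC ⇒ 15/2x-6y+9=0] ∩ [|A−(14, 19)|²=41]]
   so A = (10, 14)
3. D_x = 5/2  [[BC ⟂ CD ⇒ -15/2x+6y-405/4=0] ∩ [|D−(13/2, 25)|²=41]]
4. D_y = 20  [[BC ⟂ CD ⇒ -15/2x+6y-405/4=0] ∩ [|D−(13/2, 25)|²=41]]
   so D = (5/2, 20)

A = (10, 14)
D = (5/2, 20)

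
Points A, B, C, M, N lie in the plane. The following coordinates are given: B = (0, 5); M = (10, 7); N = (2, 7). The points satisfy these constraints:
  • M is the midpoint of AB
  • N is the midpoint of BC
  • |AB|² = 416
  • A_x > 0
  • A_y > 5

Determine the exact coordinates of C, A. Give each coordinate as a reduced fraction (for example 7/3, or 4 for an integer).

C = (4, 9)
A = (20, 9)

1. A_x = 20  [A = 2·M−B = 2·(10, 7)−(0, 5)]
2. A_y = 9  [A = 2·M−B = 2·(10, 7)−(0, 5)]
   so A = (20, 9)
3. C_x = 4  [C = 2·N−B = 2·(2, 7)−(0, 5)]
4. C_y = 9  [C = 2·N−B = 2·(2, 7)−(0, 5)]
   so C = (4, 9)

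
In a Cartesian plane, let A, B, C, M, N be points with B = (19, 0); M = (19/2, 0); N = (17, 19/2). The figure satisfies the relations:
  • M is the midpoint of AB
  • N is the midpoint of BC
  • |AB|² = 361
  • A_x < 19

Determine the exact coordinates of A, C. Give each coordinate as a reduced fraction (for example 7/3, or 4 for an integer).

1. A_x = 0  [A = 2·M−B = 2·(19/2, 0)−(19, 0)]
2. A_y = 0  [A = 2·M−B = 2·(19/2, 0)−(19, 0)]
   so A = (0, 0)
3. C_x = 15  [C = 2·N−B = 2·(17, 19/2)−(19, 0)]
4. C_y = 19  [C = 2·N−B = 2·(17, 19/2)−(19, 0)]
   so C = (15, 19)

A = (0, 0)
C = (15, 19)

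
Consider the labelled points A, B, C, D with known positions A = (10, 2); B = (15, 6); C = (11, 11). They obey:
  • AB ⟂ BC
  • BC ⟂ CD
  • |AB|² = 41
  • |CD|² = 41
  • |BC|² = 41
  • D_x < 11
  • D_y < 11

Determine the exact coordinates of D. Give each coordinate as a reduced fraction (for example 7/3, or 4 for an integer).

D = (6, 7)

1. D_x = 6  [[BC ⟂ CD ⇒ -4x+5y-11=0] ∩ [|D−(11, 11)|²=41]]
2. D_y = 7  [[BC ⟂ CD ⇒ -4x+5y-11=0] ∩ [|D−(11, 11)|²=41]]
   so D = (6, 7)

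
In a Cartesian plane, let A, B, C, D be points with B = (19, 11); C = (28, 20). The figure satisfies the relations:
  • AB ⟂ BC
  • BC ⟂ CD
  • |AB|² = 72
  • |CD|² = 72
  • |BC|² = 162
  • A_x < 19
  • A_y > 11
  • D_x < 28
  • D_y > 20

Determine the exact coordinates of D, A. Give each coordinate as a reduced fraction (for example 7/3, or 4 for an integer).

1. D_x = 22  [[BC ⟂ CD ⇒ 9x+9y-432=0] ∩ [|D−(28, 20)|²=72]]
2. D_y = 26  [[BC ⟂ CD ⇒ 9x+9y-432=0] ∩ [|D−(28, 20)|²=72]]
   so D = (22, 26)
3. A_x = 13  [[AB ⟂ BC ⇒ -9x-9y+270=0] ∩ [|A−(19, 11)|²=72]]
4. A_y = 17  [[AB ⟂ BC ⇒ -9x-9y+270=0] ∩ [|A−(19, 11)|²=72]]
   so A = (13, 17)

D = (22, 26)
A = (13, 17)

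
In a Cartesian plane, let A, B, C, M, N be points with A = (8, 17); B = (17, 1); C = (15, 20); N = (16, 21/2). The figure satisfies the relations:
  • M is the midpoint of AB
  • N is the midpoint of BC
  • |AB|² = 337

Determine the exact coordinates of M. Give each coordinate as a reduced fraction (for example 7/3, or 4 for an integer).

M = (25/2, 9)

1. M_x = 25/2  [2·M = A+B = (8, 17)+(17, 1)]
2. M_y = 9  [2·M = A+B = (8, 17)+(17, 1)]
   so M = (25/2, 9)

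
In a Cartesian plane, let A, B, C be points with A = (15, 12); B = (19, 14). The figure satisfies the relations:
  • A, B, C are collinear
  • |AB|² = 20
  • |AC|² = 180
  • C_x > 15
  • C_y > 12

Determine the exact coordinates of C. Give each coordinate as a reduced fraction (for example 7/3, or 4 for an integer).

1. C_x = 27  [[A, B, C are collinear ⇒ -2x+4y-18=0] ∩ [|C−(15, 12)|²=180]]
2. C_y = 18  [[A, B, C are collinear ⇒ -2x+4y-18=0] ∩ [|C−(15, 12)|²=180]]
   so C = (27, 18)

C = (27, 18)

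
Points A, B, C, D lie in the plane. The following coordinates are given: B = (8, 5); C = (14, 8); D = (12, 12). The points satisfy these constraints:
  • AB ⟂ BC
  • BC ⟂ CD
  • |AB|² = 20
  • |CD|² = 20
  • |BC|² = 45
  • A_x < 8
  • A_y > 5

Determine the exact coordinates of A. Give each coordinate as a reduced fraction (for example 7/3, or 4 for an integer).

1. A_x = 6  [[AB ⟂ BC ⇒ -6x-3y+63=0] ∩ [|A−(8, 5)|²=20]]
2. A_y = 9  [[AB ⟂ BC ⇒ -6x-3y+63=0] ∩ [|A−(8, 5)|²=20]]
   so A = (6, 9)

A = (6, 9)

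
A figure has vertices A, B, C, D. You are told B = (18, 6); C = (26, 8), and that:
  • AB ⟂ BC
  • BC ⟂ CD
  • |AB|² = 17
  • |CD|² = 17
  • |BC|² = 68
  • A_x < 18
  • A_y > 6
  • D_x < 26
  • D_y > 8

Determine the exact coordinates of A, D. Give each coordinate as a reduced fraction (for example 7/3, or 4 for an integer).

1. A_x = 17  [[AB ⟂ BC ⇒ -8x-2y+156=0] ∩ [|A−(18, 6)|²=17]]
2. A_y = 10  [[AB ⟂ BC ⇒ -8x-2y+156=0] ∩ [|A−(18, 6)|²=17]]
   so A = (17, 10)
3. D_x = 25  [[BC ⟂ CD ⇒ 8x+2y-224=0] ∩ [|D−(26, 8)|²=17]]
4. D_y = 12  [[BC ⟂ CD ⇒ 8x+2y-224=0] ∩ [|D−(26, 8)|²=17]]
   so D = (25, 12)

A = (17, 10)
D = (25, 12)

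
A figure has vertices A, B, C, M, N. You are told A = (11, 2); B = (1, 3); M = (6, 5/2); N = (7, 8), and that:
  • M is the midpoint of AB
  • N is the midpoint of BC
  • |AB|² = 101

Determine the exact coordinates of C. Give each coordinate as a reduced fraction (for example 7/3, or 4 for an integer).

1. C_x = 13  [C = 2·N−B = 2·(7, 8)−(1, 3)]
2. C_y = 13  [C = 2·N−B = 2·(7, 8)−(1, 3)]
   so C = (13, 13)

C = (13, 13)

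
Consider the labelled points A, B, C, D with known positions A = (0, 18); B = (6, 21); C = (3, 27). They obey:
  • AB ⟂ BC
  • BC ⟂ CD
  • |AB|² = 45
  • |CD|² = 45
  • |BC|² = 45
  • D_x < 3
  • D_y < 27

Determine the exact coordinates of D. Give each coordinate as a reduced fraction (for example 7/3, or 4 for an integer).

D = (-3, 24)

1. D_x = -3  [[BC ⟂ CD ⇒ -3x+6y-153=0] ∩ [|D−(3, 27)|²=45]]
2. D_y = 24  [[BC ⟂ CD ⇒ -3x+6y-153=0] ∩ [|D−(3, 27)|²=45]]
   so D = (-3, 24)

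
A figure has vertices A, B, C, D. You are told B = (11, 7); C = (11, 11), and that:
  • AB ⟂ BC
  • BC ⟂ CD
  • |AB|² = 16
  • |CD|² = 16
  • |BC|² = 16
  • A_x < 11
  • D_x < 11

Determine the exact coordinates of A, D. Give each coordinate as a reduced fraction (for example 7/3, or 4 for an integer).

1. A_x = 7  [[AB ⟂ BC ⇒ -4y+28=0] ∩ [|A−(11, 7)|²=16]]
2. A_y = 7  [[AB ⟂ BC ⇒ -4y+28=0] ∩ [|A−(11, 7)|²=16]]
   so A = (7, 7)
3. D_x = 7  [[BC ⟂ CD ⇒ 4y-44=0] ∩ [|D−(11, 11)|²=16]]
4. D_y = 11  [[BC ⟂ CD ⇒ 4y-44=0] ∩ [|D−(11, 11)|²=16]]
   so D = (7, 11)

A = (7, 7)
D = (7, 11)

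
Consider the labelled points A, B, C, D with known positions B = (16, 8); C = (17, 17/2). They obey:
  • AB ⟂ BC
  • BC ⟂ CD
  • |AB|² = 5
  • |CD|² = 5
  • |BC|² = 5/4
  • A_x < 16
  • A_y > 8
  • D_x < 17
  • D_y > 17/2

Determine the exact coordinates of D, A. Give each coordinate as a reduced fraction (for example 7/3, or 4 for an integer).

D = (16, 21/2)
A = (15, 10)

1. D_x = 16  [[BC ⟂ CD ⇒ 1x+1/2y-85/4=0] ∩ [|D−(17, 17/2)|²=5]]
2. D_y = 21/2  [[BC ⟂ CD ⇒ 1x+1/2y-85/4=0] ∩ [|D−(17, 17/2)|²=5]]
   so D = (16, 21/2)
3. A_x = 15  [[AB ⟂ BC ⇒ -1x-1/2y+20=0] ∩ [|A−(16, 8)|²=5]]
4. A_y = 10  [[AB ⟂ BC ⇒ -1x-1/2y+20=0] ∩ [|A−(16, 8)|²=5]]
   so A = (15, 10)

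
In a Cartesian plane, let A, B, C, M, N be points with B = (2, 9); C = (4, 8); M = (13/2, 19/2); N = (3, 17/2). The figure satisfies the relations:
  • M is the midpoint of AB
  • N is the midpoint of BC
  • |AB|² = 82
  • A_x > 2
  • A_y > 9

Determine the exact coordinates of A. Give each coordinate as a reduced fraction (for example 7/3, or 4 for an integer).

A = (11, 10)

1. A_x = 11  [A = 2·M−B = 2·(13/2, 19/2)−(2, 9)]
2. A_y = 10  [A = 2·M−B = 2·(13/2, 19/2)−(2, 9)]
   so A = (11, 10)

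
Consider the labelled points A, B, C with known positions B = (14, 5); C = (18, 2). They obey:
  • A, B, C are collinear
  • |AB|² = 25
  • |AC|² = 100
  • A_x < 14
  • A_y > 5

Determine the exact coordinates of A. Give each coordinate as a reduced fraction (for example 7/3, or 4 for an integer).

1. A_x = 10  [[A, B, C are collinear ⇒ 3x+4y-62=0] ∩ [|A−(14, 5)|²=25]]
2. A_y = 8  [[A, B, C are collinear ⇒ 3x+4y-62=0] ∩ [|A−(14, 5)|²=25]]
   so A = (10, 8)

A = (10, 8)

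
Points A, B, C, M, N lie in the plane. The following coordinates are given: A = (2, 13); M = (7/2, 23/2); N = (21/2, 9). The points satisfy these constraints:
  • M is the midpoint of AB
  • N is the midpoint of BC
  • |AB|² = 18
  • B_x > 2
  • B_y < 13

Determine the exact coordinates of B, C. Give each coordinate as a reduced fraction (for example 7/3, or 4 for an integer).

1. B_x = 5  [B = 2·M−A = 2·(7/2, 23/2)−(2, 13)]
2. B_y = 10  [B = 2·M−A = 2·(7/2, 23/2)−(2, 13)]
   so B = (5, 10)
3. C_x = 16  [C = 2·N−B = 2·(21/2, 9)−(5, 10)]
4. C_y = 8  [C = 2·N−B = 2·(21/2, 9)−(5, 10)]
   so C = (16, 8)

B = (5, 10)
C = (16, 8)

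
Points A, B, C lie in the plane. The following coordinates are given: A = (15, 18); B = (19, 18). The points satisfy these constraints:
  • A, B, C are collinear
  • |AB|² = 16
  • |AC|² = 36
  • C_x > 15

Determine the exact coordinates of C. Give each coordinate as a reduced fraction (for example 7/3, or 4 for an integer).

1. C_x = 21  [[A, B, C are collinear ⇒ 4y-72=0] ∩ [|C−(15, 18)|²=36]]
2. C_y = 18  [[A, B, C are collinear ⇒ 4y-72=0] ∩ [|C−(15, 18)|²=36]]
   so C = (21, 18)

C = (21, 18)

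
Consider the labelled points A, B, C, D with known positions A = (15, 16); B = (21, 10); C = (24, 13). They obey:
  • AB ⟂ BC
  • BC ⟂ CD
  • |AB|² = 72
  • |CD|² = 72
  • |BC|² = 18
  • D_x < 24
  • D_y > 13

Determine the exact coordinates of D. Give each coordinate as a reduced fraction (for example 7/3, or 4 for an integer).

1. D_x = 18  [[BC ⟂ CD ⇒ 3x+3y-111=0] ∩ [|D−(24, 13)|²=72]]
2. D_y = 19  [[BC ⟂ CD ⇒ 3x+3y-111=0] ∩ [|D−(24, 13)|²=72]]
   so D = (18, 19)

D = (18, 19)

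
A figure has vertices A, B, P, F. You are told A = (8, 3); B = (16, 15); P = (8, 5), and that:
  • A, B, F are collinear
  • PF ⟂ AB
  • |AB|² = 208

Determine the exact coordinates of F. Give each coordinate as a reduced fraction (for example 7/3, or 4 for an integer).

F = (116/13, 57/13)

1. F_x = 116/13  [[A, B, F are collinear ⇒ -12x+8y+72=0] ∩ [PF ⟂ AB ⇒ 8x+12y-124=0]]
2. F_y = 57/13  [[A, B, F are collinear ⇒ -12x+8y+72=0] ∩ [PF ⟂ AB ⇒ 8x+12y-124=0]]
   so F = (116/13, 57/13)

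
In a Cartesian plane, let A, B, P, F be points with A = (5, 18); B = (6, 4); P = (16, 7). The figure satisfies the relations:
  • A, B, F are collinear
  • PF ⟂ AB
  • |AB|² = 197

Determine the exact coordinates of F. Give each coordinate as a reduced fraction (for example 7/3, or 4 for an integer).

1. F_x = 1150/197  [[A, B, F are collinear ⇒ 14x+1y-88=0] ∩ [PF ⟂ AB ⇒ 1x-14y+82=0]]
2. F_y = 1236/197  [[A, B, F are collinear ⇒ 14x+1y-88=0] ∩ [PF ⟂ AB ⇒ 1x-14y+82=0]]
   so F = (1150/197, 1236/197)

F = (1150/197, 1236/197)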